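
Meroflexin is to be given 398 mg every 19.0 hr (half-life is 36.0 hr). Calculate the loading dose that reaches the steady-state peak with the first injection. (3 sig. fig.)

1300 mg

k = ln 2 / 36.0 = 0.01925 hr⁻¹
Accumulation ratio R = 1 / (1 − e^(−kτ)) = 1 / (1 − e^(−0.01925×19.0)) = 1 / (1 − 0.6936) = 3.264
Loading dose = maintenance dose × R = 398 × 3.264 ≈ 1300 mg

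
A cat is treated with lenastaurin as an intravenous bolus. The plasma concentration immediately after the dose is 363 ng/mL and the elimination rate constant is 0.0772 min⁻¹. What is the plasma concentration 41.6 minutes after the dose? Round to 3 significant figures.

C(t) = C₀ e^(−kt) = 363 × e^(−0.07720 × 41.6) = 363 × e^(−3.212) = 363 × 0.04030 ≈ 14.6 ng/mL

14.6 ng/mL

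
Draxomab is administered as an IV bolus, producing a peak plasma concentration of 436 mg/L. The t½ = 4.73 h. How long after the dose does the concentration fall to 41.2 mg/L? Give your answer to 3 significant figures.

16.1 hours

k = ln 2 / 4.73 = 0.1465 h⁻¹
C(t) = C₀ e^(−kt)  ⇒  t = ln(C₀/C) / k
t = ln(436/41.2) / 0.1465 = 2.359 / 0.1465 ≈ 16.1 hours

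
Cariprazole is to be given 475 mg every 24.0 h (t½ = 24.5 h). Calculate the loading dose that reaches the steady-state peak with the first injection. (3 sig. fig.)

k = ln 2 / 24.5 = 0.02829 h⁻¹
Accumulation ratio R = 1 / (1 − e^(−kτ)) = 1 / (1 − e^(−0.02829×24.0)) = 1 / (1 − 0.5071) = 2.029
Loading dose = maintenance dose × R = 475 × 2.029 ≈ 964 mg

964 mg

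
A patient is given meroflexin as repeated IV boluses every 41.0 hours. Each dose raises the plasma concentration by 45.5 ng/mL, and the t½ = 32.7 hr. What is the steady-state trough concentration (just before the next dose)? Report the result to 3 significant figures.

k = ln 2 / 32.7 = 0.02120 hr⁻¹
Fraction remaining after one interval: e^(−kτ) = e^(−0.02120 × 41.0) = 0.4193
R = 1 / (1 − 0.4193) = 1.722
Css,max = 45.5 × 1.722 = 78.36 ng/mL
Css,min = Css,max × e^(−kτ) = 78.36 × 0.4193 ≈ 32.9 ng/mL

32.9 ng/mL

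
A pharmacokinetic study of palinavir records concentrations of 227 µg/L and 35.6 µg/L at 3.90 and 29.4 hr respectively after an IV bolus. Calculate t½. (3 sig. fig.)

9.54 hours

k = ln(C₁/C₂) / (t₂ − t₁) = ln(227/35.6) / (29.4 − 3.90)
  = 1.853 / 25.50 = 0.07265 hr⁻¹
t½ = ln 2 / k = ln 2 / 0.07265 ≈ 9.54 hours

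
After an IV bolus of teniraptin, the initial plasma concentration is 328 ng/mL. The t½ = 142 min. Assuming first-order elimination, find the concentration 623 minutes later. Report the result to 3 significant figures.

15.7 ng/mL

k = ln 2 / 142 = 0.004881 min⁻¹
C(t) = C₀ e^(−kt) = 328 × e^(−0.004881 × 623) = 328 × e^(−3.041) = 328 × 0.04778 ≈ 15.7 ng/mL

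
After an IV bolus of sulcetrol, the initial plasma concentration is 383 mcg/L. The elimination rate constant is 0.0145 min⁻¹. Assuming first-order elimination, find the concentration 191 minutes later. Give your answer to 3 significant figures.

C(t) = C₀ e^(−kt) = 383 × e^(−0.01450 × 191) = 383 × e^(−2.770) = 383 × 0.06269 ≈ 24.0 mcg/L

24.0 mcg/L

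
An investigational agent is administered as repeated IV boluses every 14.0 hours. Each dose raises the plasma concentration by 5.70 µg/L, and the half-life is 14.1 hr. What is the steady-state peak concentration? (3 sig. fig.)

k = ln 2 / 14.1 = 0.04916 hr⁻¹
Fraction remaining after one interval: e^(−kτ) = e^(−0.04916 × 14.0) = 0.5025
R = 1 / (1 − 0.5025) = 2.010
Css,max = 5.70 × 2.010 ≈ 11.5 µg/L

11.5 µg/L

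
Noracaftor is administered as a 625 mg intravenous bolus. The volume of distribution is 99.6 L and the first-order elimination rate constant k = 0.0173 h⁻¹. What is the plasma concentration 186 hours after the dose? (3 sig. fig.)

0.251 µg/mL

C₀ = dose / V = 625 / 99.6 = 6.275 µg/mL
C(t) = C₀ e^(−kt) = 6.275 × e^(−0.01730 × 186) = 6.275 × e^(−3.218) = 6.275 × 0.04004 ≈ 0.251 µg/mL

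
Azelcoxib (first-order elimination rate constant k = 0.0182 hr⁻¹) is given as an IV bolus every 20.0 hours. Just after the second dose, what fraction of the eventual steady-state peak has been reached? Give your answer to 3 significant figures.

0.517

f_n = 1 − e^(−nkτ) = 1 − e^(−2 × 0.01820 × 20.0) = 1 − e^(−0.7280) = 1 − 0.4829 ≈ 0.517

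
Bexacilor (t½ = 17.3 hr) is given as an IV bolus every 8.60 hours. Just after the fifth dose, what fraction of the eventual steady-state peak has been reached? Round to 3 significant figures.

0.821

k = ln 2 / 17.3 = 0.04007 hr⁻¹
f_n = 1 − e^(−nkτ) = 1 − e^(−5 × 0.04007 × 8.60) = 1 − e^(−1.723) = 1 − 0.1786 ≈ 0.821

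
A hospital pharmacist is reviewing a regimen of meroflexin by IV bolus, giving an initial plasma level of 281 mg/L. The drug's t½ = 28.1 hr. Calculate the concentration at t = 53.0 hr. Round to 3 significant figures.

76.0 mg/L

k = ln 2 / 28.1 = 0.02467 hr⁻¹
53.0 hr is 1.886 half-lives, so C = 281 × (1/2)^1.886 = 281 × 0.2705 ≈ 76.0 mg/L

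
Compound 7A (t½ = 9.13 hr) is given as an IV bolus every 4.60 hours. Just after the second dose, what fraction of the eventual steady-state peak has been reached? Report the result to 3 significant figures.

k = ln 2 / 9.13 = 0.07592 hr⁻¹
f_n = 1 − e^(−nkτ) = 1 − e^(−2 × 0.07592 × 4.60) = 1 − e^(−0.6985) = 1 − 0.4973 ≈ 0.503

0.503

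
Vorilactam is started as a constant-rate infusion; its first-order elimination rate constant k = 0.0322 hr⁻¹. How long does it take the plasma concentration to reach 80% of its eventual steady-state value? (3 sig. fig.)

50.0 hours

f = 1 − e^(−kt)  ⇒  t = −ln(1 − f) / k
t = −ln(1 − 0.8) / 0.03220 = 1.609 / 0.03220 ≈ 50.0 hours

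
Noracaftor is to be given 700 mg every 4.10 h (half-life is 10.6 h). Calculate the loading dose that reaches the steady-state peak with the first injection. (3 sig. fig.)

2980 mg

k = ln 2 / 10.6 = 0.06539 h⁻¹
Accumulation ratio R = 1 / (1 − e^(−kτ)) = 1 / (1 − e^(−0.06539×4.10)) = 1 / (1 − 0.7648) = 4.252
Loading dose = maintenance dose × R = 700 × 4.252 ≈ 2980 mg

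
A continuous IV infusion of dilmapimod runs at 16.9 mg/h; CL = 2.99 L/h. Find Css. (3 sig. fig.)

Css = infusion rate / CL = 16.9 / 2.99 ≈ 5.65 µg/mL

5.65 µg/mL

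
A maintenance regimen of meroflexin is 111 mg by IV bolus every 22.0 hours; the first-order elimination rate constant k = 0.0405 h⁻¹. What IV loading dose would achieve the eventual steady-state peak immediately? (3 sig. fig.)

Accumulation ratio R = 1 / (1 − e^(−kτ)) = 1 / (1 − e^(−0.04050×22.0)) = 1 / (1 − 0.4102) = 1.696
Loading dose = maintenance dose × R = 111 × 1.696 ≈ 188 mg

188 mg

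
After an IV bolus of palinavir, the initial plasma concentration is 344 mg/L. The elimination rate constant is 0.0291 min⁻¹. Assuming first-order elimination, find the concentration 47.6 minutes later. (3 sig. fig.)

86.1 mg/L

C(t) = C₀ e^(−kt) = 344 × e^(−0.02910 × 47.6) = 344 × e^(−1.385) = 344 × 0.2503 ≈ 86.1 mg/L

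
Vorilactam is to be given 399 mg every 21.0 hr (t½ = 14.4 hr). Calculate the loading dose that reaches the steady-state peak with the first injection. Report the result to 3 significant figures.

k = ln 2 / 14.4 = 0.04814 hr⁻¹
Accumulation ratio R = 1 / (1 − e^(−kτ)) = 1 / (1 − e^(−0.04814×21.0)) = 1 / (1 − 0.3639) = 1.572
Loading dose = maintenance dose × R = 399 × 1.572 ≈ 627 mg

627 mg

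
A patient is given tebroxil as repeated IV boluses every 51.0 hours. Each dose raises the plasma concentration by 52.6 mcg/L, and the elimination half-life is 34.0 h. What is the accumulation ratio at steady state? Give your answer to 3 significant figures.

k = ln 2 / 34.0 = 0.02039 h⁻¹
Fraction remaining after one interval: e^(−kτ) = e^(−0.02039 × 51.0) = 0.3536
R = 1 / (1 − 0.3536) = 1 / 0.6464 ≈ 1.55

1.55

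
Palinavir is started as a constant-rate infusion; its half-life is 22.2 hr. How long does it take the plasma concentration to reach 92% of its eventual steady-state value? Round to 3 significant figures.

k = ln 2 / 22.2 = 0.03122 hr⁻¹
f = 1 − e^(−kt)  ⇒  t = −ln(1 − f) / k
t = −ln(1 − 0.92) / 0.03122 = 2.526 / 0.03122 ≈ 80.9 hours

80.9 hours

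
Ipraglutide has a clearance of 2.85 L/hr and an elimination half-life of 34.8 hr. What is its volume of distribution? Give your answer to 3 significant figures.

k = ln 2 / t½ = ln 2 / 34.8 = 0.01992 hr⁻¹
V = CL / k = 2.85 / 0.01992 ≈ 143 L

143 L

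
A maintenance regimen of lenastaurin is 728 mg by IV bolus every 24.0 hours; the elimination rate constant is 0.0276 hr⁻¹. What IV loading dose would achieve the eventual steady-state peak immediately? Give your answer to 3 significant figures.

Accumulation ratio R = 1 / (1 − e^(−kτ)) = 1 / (1 − e^(−0.02760×24.0)) = 1 / (1 − 0.5156) = 2.064
Loading dose = maintenance dose × R = 728 × 2.064 ≈ 1500 mg

1500 mg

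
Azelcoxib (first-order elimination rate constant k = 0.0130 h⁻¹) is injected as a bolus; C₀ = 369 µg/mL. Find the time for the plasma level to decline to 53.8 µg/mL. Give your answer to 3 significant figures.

C(t) = C₀ e^(−kt)  ⇒  t = ln(C₀/C) / k
t = ln(369/53.8) / 0.01300 = 1.926 / 0.01300 ≈ 148 hours

148 hours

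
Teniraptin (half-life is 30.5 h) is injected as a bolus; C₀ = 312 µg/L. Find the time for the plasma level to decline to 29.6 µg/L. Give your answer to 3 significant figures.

k = ln 2 / 30.5 = 0.02273 h⁻¹
C(t) = C₀ e^(−kt)  ⇒  t = ln(C₀/C) / k
t = ln(312/29.6) / 0.02273 = 2.355 / 0.02273 ≈ 104 hours

104 hours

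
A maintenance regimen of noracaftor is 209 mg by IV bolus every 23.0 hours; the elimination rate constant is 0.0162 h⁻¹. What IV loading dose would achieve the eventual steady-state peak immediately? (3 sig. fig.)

Accumulation ratio R = 1 / (1 − e^(−kτ)) = 1 / (1 − e^(−0.01620×23.0)) = 1 / (1 − 0.6889) = 3.215
Loading dose = maintenance dose × R = 209 × 3.215 ≈ 672 mg

672 mg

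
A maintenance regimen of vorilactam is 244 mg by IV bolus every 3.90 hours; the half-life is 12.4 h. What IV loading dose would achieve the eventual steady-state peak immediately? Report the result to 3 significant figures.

1250 mg

k = ln 2 / 12.4 = 0.05590 h⁻¹
Accumulation ratio R = 1 / (1 − e^(−kτ)) = 1 / (1 − e^(−0.05590×3.90)) = 1 / (1 − 0.8041) = 5.105
Loading dose = maintenance dose × R = 244 × 5.105 ≈ 1250 mg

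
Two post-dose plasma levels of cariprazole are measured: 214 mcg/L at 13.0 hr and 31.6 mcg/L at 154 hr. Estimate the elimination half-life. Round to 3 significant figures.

51.1 hours

k = ln(C₁/C₂) / (t₂ − t₁) = ln(214/31.6) / (154 − 13.0)
  = 1.913 / 141.0 = 0.01357 hr⁻¹
t½ = ln 2 / k = ln 2 / 0.01357 ≈ 51.1 hours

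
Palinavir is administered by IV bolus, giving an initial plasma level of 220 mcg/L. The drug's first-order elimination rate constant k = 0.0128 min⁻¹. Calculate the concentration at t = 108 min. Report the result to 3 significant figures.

55.2 mcg/L

C(t) = C₀ e^(−kt) = 220 × e^(−0.01280 × 108) = 220 × e^(−1.382) = 220 × 0.2510 ≈ 55.2 mcg/L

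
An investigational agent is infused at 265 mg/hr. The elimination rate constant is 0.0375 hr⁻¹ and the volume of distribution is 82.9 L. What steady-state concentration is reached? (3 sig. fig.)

85.2 mg/L

CL = k · V = 0.0375 × 82.9 = 3.109 L/hr
Css = rate / CL = 265 / 3.109 ≈ 85.2 mg/L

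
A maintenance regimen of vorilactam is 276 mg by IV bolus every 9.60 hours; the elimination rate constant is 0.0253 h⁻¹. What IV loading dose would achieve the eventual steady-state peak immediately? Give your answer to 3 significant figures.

1280 mg

Accumulation ratio R = 1 / (1 − e^(−kτ)) = 1 / (1 − e^(−0.02530×9.60)) = 1 / (1 − 0.7844) = 4.637
Loading dose = maintenance dose × R = 276 × 4.637 ≈ 1280 mg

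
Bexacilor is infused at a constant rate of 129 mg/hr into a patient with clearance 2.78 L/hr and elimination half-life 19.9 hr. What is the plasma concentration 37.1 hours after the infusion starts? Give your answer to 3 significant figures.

33.7 µg/mL

Css = rate / CL = 129 / 2.78 = 46.40 µg/mL
k = ln 2 / 19.9 = 0.03483 hr⁻¹
C(t) = Css (1 − e^(−kt)) = 46.40 × (1 − e^(−1.292)) = 46.40 × 0.7253 ≈ 33.7 µg/mL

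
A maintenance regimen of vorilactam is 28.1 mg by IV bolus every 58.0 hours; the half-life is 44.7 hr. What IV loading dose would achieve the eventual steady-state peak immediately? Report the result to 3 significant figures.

47.4 mg

k = ln 2 / 44.7 = 0.01551 hr⁻¹
Accumulation ratio R = 1 / (1 − e^(−kτ)) = 1 / (1 − e^(−0.01551×58.0)) = 1 / (1 − 0.4068) = 1.686
Loading dose = maintenance dose × R = 28.1 × 1.686 ≈ 47.4 mg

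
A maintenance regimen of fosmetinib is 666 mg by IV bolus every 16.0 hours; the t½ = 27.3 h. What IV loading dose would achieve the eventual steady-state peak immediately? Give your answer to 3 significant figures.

k = ln 2 / 27.3 = 0.02539 h⁻¹
Accumulation ratio R = 1 / (1 − e^(−kτ)) = 1 / (1 − e^(−0.02539×16.0)) = 1 / (1 − 0.6662) = 2.995
Loading dose = maintenance dose × R = 666 × 2.995 ≈ 1990 mg

1990 mg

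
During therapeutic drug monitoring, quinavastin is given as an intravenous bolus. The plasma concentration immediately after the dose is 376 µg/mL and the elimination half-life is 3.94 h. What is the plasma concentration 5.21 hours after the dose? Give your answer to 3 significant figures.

150 µg/mL

k = ln 2 / 3.94 = 0.1759 h⁻¹
C(t) = C₀ e^(−kt) = 376 × e^(−0.1759 × 5.21) = 376 × e^(−0.9166) = 376 × 0.3999 ≈ 150 µg/mL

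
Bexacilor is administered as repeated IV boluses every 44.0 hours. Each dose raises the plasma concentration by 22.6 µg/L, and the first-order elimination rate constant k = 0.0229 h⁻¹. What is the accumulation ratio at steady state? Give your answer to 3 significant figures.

Fraction remaining after one interval: e^(−kτ) = e^(−0.02290 × 44.0) = 0.3651
R = 1 / (1 − 0.3651) = 1 / 0.6349 ≈ 1.58

1.58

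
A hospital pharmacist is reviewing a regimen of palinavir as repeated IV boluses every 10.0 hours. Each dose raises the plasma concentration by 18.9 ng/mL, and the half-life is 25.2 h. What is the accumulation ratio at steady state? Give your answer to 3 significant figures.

k = ln 2 / 25.2 = 0.02751 h⁻¹
Fraction remaining after one interval: e^(−kτ) = e^(−0.02751 × 10.0) = 0.7595
R = 1 / (1 − 0.7595) = 1 / 0.2405 ≈ 4.16

4.16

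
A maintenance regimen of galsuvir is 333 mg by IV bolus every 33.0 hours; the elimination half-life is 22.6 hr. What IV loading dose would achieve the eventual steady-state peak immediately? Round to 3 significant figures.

523 mg

k = ln 2 / 22.6 = 0.03067 hr⁻¹
Accumulation ratio R = 1 / (1 − e^(−kτ)) = 1 / (1 − e^(−0.03067×33.0)) = 1 / (1 − 0.3634) = 1.571
Loading dose = maintenance dose × R = 333 × 1.571 ≈ 523 mg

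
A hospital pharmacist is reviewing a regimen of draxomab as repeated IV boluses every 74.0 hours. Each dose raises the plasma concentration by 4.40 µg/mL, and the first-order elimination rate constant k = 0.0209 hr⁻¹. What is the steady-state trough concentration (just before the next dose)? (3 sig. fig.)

Fraction remaining after one interval: e^(−kτ) = e^(−0.02090 × 74.0) = 0.2130
R = 1 / (1 − 0.2130) = 1.271
Css,max = 4.40 × 1.271 = 5.591 µg/mL
Css,min = Css,max × e^(−kτ) = 5.591 × 0.2130 ≈ 1.19 µg/mL

1.19 µg/mL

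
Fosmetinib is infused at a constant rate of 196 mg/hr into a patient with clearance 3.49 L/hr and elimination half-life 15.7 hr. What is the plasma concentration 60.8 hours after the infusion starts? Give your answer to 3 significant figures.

Css = rate / CL = 196 / 3.49 = 56.16 mg/L
k = ln 2 / 15.7 = 0.04415 hr⁻¹
C(t) = Css (1 − e^(−kt)) = 56.16 × (1 − e^(−2.684)) = 56.16 × 0.9317 ≈ 52.3 mg/L

52.3 mg/L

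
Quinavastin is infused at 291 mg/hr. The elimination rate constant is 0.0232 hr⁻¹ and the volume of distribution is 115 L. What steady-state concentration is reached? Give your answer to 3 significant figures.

CL = k · V = 0.0232 × 115 = 2.668 L/hr
Css = rate / CL = 291 / 2.668 ≈ 109 mg/L

109 mg/L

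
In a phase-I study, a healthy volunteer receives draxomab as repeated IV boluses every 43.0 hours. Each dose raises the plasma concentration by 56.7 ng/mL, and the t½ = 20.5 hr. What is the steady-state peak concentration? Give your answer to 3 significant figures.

k = ln 2 / 20.5 = 0.03381 hr⁻¹
Fraction remaining after one interval: e^(−kτ) = e^(−0.03381 × 43.0) = 0.2337
R = 1 / (1 − 0.2337) = 1.305
Css,max = 56.7 × 1.305 ≈ 74.0 ng/mL

74.0 ng/mL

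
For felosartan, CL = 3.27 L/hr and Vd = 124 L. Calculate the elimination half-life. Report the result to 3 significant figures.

26.3 hours

k = CL / V = 3.27 / 124 = 0.02637 hr⁻¹
t½ = ln 2 / k = ln 2 / 0.02637 ≈ 26.3 hours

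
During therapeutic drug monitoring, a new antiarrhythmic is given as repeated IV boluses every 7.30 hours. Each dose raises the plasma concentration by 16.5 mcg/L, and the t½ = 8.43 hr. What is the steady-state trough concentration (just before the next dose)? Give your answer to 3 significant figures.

k = ln 2 / 8.43 = 0.08222 hr⁻¹
Fraction remaining after one interval: e^(−kτ) = e^(−0.08222 × 7.30) = 0.5487
R = 1 / (1 − 0.5487) = 2.216
Css,max = 16.5 × 2.216 = 36.56 mcg/L
Css,min = Css,max × e^(−kτ) = 36.56 × 0.5487 ≈ 20.1 mcg/L

20.1 mcg/L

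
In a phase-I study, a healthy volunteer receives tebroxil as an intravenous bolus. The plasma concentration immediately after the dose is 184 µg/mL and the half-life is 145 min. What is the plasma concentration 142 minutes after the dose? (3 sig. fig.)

93.3 µg/mL

k = ln 2 / 145 = 0.004780 min⁻¹
142 min is 0.9793 half-lives, so C = 184 × (1/2)^0.9793 = 184 × 0.5072 ≈ 93.3 µg/mL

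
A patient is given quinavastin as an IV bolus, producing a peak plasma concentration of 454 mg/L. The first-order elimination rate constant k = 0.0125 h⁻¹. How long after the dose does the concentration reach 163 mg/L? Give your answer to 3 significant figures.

81.9 hours

C(t) = C₀ e^(−kt)  ⇒  t = ln(C₀/C) / k
t = ln(454/163) / 0.01250 = 1.024 / 0.01250 ≈ 81.9 hours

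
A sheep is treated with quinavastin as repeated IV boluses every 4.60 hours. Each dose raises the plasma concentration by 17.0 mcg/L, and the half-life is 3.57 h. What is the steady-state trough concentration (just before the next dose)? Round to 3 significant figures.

k = ln 2 / 3.57 = 0.1942 h⁻¹
Fraction remaining after one interval: e^(−kτ) = e^(−0.1942 × 4.60) = 0.4094
R = 1 / (1 − 0.4094) = 1.693
Css,max = 17.0 × 1.693 = 28.78 mcg/L
Css,min = Css,max × e^(−kτ) = 28.78 × 0.4094 ≈ 11.8 mcg/L

11.8 mcg/L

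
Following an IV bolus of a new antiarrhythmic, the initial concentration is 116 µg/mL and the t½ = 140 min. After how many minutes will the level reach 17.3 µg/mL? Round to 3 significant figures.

k = ln 2 / 140 = 0.004951 min⁻¹
C(t) = C₀ e^(−kt)  ⇒  t = ln(C₀/C) / k
t = ln(116/17.3) / 0.004951 = 1.903 / 0.004951 ≈ 384 minutes

384 minutes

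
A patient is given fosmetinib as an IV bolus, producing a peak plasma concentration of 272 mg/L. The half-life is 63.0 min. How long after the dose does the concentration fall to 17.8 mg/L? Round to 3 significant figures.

248 minutes

k = ln 2 / 63.0 = 0.01100 min⁻¹
C(t) = C₀ e^(−kt)  ⇒  t = ln(C₀/C) / k
t = ln(272/17.8) / 0.01100 = 2.727 / 0.01100 ≈ 248 minutes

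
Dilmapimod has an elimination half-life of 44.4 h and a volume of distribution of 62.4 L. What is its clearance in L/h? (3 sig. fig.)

k = ln 2 / t½ = ln 2 / 44.4 = 0.01561 h⁻¹
CL = k · V = 0.01561 × 62.4 ≈ 0.974 L/h

0.974 L/h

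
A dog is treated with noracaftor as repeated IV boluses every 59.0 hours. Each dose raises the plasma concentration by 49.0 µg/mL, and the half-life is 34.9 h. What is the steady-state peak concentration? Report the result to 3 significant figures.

71.0 µg/mL

k = ln 2 / 34.9 = 0.01986 h⁻¹
Fraction remaining after one interval: e^(−kτ) = e^(−0.01986 × 59.0) = 0.3098
R = 1 / (1 − 0.3098) = 1.449
Css,max = 49.0 × 1.449 ≈ 71.0 µg/mL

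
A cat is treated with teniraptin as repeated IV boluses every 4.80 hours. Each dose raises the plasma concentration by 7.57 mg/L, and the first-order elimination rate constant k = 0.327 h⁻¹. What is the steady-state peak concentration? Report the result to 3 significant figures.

Fraction remaining after one interval: e^(−kτ) = e^(−0.3270 × 4.80) = 0.2081
R = 1 / (1 − 0.2081) = 1.263
Css,max = 7.57 × 1.263 ≈ 9.56 mg/L

9.56 mg/L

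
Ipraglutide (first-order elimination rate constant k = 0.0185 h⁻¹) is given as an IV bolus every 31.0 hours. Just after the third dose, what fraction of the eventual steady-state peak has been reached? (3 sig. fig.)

f_n = 1 − e^(−nkτ) = 1 − e^(−3 × 0.01850 × 31.0) = 1 − e^(−1.720) = 1 − 0.1790 ≈ 0.821

0.821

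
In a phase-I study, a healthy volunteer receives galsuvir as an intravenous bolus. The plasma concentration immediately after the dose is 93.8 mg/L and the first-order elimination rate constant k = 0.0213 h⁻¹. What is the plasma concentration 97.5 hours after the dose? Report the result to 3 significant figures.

C(t) = C₀ e^(−kt) = 93.8 × e^(−0.02130 × 97.5) = 93.8 × e^(−2.077) = 93.8 × 0.1253 ≈ 11.8 mg/L

11.8 mg/L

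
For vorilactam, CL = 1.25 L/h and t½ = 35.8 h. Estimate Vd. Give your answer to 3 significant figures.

k = ln 2 / t½ = ln 2 / 35.8 = 0.01936 h⁻¹
V = CL / k = 1.25 / 0.01936 ≈ 64.6 L

64.6 L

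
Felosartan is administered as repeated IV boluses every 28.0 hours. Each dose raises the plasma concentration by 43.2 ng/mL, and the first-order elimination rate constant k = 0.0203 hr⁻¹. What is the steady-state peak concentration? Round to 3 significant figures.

99.6 ng/mL

Fraction remaining after one interval: e^(−kτ) = e^(−0.02030 × 28.0) = 0.5664
R = 1 / (1 − 0.5664) = 2.306
Css,max = 43.2 × 2.306 ≈ 99.6 ng/mL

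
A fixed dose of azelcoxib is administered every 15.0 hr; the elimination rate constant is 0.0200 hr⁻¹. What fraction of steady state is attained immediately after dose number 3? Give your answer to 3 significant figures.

f_n = 1 − e^(−nkτ) = 1 − e^(−3 × 0.02000 × 15.0) = 1 − e^(−0.9000) = 1 − 0.4066 ≈ 0.593

0.593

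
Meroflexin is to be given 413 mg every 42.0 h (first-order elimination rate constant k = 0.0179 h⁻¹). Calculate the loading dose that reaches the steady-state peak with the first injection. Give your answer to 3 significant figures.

781 mg

Accumulation ratio R = 1 / (1 − e^(−kτ)) = 1 / (1 − e^(−0.01790×42.0)) = 1 / (1 − 0.4715) = 1.892
Loading dose = maintenance dose × R = 413 × 1.892 ≈ 781 mg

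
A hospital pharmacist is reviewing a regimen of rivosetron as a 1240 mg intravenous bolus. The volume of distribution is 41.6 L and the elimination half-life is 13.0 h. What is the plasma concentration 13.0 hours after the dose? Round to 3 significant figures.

C₀ = dose / V = 1240 / 41.6 = 29.81 mg/L
k = ln 2 / 13.0 = 0.05332 h⁻¹
C(t) = C₀ e^(−kt) = 29.81 × e^(−0.05332 × 13.0) = 29.81 × e^(−0.6931) = 29.81 × 0.5000 ≈ 14.9 mg/L

14.9 mg/L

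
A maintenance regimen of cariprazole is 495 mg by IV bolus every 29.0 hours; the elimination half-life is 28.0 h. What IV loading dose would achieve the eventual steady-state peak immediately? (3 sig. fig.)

k = ln 2 / 28.0 = 0.02476 h⁻¹
Accumulation ratio R = 1 / (1 − e^(−kτ)) = 1 / (1 − e^(−0.02476×29.0)) = 1 / (1 − 0.4878) = 1.952
Loading dose = maintenance dose × R = 495 × 1.952 ≈ 966 mg

966 mg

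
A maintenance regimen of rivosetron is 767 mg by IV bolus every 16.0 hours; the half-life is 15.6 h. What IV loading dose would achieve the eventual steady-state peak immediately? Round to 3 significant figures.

1510 mg

k = ln 2 / 15.6 = 0.04443 h⁻¹
Accumulation ratio R = 1 / (1 − e^(−kτ)) = 1 / (1 − e^(−0.04443×16.0)) = 1 / (1 − 0.4912) = 1.965
Loading dose = maintenance dose × R = 767 × 1.965 ≈ 1510 mg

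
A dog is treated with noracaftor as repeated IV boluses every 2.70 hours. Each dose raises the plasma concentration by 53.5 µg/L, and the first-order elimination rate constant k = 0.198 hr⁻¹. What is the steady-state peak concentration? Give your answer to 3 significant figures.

129 µg/L

Fraction remaining after one interval: e^(−kτ) = e^(−0.1980 × 2.70) = 0.5859
R = 1 / (1 − 0.5859) = 2.415
Css,max = 53.5 × 2.415 ≈ 129 µg/L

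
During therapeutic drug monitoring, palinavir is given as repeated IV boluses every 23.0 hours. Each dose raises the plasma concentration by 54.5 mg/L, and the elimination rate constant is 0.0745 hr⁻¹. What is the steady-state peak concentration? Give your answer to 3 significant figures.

66.5 mg/L

Fraction remaining after one interval: e^(−kτ) = e^(−0.07450 × 23.0) = 0.1802
R = 1 / (1 − 0.1802) = 1.220
Css,max = 54.5 × 1.220 ≈ 66.5 mg/L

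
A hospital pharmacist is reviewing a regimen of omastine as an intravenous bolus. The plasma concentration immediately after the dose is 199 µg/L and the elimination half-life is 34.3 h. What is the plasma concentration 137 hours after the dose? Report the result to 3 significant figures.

12.5 µg/L

k = ln 2 / 34.3 = 0.02021 h⁻¹
137 h is 3.994 half-lives, so C = 199 × (1/2)^3.994 = 199 × 0.06275 ≈ 12.5 µg/L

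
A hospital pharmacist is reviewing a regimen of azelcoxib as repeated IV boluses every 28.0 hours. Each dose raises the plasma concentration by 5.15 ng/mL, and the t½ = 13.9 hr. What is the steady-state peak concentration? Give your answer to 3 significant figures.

6.84 ng/mL

k = ln 2 / 13.9 = 0.04987 hr⁻¹
Fraction remaining after one interval: e^(−kτ) = e^(−0.04987 × 28.0) = 0.2475
R = 1 / (1 − 0.2475) = 1.329
Css,max = 5.15 × 1.329 ≈ 6.84 ng/mL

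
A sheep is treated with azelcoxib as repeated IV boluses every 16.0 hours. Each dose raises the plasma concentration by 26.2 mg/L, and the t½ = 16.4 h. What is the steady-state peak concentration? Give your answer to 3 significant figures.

53.3 mg/L

k = ln 2 / 16.4 = 0.04227 h⁻¹
Fraction remaining after one interval: e^(−kτ) = e^(−0.04227 × 16.0) = 0.5085
R = 1 / (1 − 0.5085) = 2.035
Css,max = 26.2 × 2.035 ≈ 53.3 mg/L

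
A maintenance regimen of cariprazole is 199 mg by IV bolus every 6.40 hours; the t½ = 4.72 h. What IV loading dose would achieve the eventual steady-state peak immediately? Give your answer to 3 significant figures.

327 mg

k = ln 2 / 4.72 = 0.1469 h⁻¹
Accumulation ratio R = 1 / (1 − e^(−kτ)) = 1 / (1 − e^(−0.1469×6.40)) = 1 / (1 − 0.3907) = 1.641
Loading dose = maintenance dose × R = 199 × 1.641 ≈ 327 mg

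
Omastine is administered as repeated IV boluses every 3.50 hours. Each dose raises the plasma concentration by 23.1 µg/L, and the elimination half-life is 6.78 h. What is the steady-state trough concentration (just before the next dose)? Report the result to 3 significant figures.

53.7 µg/L

k = ln 2 / 6.78 = 0.1022 h⁻¹
Fraction remaining after one interval: e^(−kτ) = e^(−0.1022 × 3.50) = 0.6992
R = 1 / (1 − 0.6992) = 3.324
Css,max = 23.1 × 3.324 = 76.80 µg/L
Css,min = Css,max × e^(−kτ) = 76.80 × 0.6992 ≈ 53.7 µg/L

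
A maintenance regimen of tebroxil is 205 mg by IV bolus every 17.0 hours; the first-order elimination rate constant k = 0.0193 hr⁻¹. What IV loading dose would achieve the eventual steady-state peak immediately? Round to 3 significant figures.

733 mg

Accumulation ratio R = 1 / (1 − e^(−kτ)) = 1 / (1 − e^(−0.01930×17.0)) = 1 / (1 − 0.7203) = 3.575
Loading dose = maintenance dose × R = 205 × 3.575 ≈ 733 mg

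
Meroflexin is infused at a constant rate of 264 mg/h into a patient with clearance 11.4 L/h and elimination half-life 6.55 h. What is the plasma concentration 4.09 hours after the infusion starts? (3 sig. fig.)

8.14 mg/L

Css = rate / CL = 264 / 11.4 = 23.16 mg/L
k = ln 2 / 6.55 = 0.1058 h⁻¹
C(t) = Css (1 − e^(−kt)) = 23.16 × (1 − e^(−0.4328)) = 23.16 × 0.3513 ≈ 8.14 mg/L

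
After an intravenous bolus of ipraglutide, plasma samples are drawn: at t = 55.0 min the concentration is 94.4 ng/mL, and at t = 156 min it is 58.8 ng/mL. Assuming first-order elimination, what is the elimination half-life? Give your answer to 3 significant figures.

148 minutes

k = ln(C₁/C₂) / (t₂ − t₁) = ln(94.4/58.8) / (156 − 55.0)
  = 0.4734 / 101.0 = 0.004687 min⁻¹
t½ = ln 2 / k = ln 2 / 0.004687 ≈ 148 minutes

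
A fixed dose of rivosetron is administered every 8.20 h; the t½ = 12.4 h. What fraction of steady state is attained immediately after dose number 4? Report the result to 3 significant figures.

k = ln 2 / 12.4 = 0.05590 h⁻¹
f_n = 1 − e^(−nkτ) = 1 − e^(−4 × 0.05590 × 8.20) = 1 − e^(−1.833) = 1 − 0.1599 ≈ 0.840

0.840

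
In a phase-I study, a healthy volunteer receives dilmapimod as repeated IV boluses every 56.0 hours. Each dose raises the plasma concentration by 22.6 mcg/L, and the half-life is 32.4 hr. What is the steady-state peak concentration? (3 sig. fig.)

k = ln 2 / 32.4 = 0.02139 hr⁻¹
Fraction remaining after one interval: e^(−kτ) = e^(−0.02139 × 56.0) = 0.3018
R = 1 / (1 − 0.3018) = 1.432
Css,max = 22.6 × 1.432 ≈ 32.4 mcg/L

32.4 mcg/L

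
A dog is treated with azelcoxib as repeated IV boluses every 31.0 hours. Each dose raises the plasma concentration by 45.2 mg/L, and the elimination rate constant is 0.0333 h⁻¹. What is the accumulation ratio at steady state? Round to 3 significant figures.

Fraction remaining after one interval: e^(−kτ) = e^(−0.03330 × 31.0) = 0.3562
R = 1 / (1 − 0.3562) = 1 / 0.6438 ≈ 1.55

1.55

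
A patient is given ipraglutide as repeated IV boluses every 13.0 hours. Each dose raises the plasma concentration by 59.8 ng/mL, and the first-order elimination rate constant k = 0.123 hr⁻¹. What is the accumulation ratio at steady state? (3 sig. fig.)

1.25

Fraction remaining after one interval: e^(−kτ) = e^(−0.1230 × 13.0) = 0.2021
R = 1 / (1 − 0.2021) = 1 / 0.7979 ≈ 1.25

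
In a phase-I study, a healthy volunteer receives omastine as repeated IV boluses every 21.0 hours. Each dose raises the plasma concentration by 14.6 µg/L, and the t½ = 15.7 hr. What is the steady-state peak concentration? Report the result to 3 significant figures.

k = ln 2 / 15.7 = 0.04415 hr⁻¹
Fraction remaining after one interval: e^(−kτ) = e^(−0.04415 × 21.0) = 0.3957
R = 1 / (1 − 0.3957) = 1.655
Css,max = 14.6 × 1.655 ≈ 24.2 µg/L

24.2 µg/L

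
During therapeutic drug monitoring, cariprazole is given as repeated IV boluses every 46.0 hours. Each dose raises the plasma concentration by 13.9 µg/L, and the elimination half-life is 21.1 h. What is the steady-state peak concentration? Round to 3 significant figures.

k = ln 2 / 21.1 = 0.03285 h⁻¹
Fraction remaining after one interval: e^(−kτ) = e^(−0.03285 × 46.0) = 0.2207
R = 1 / (1 − 0.2207) = 1.283
Css,max = 13.9 × 1.283 ≈ 17.8 µg/L

17.8 µg/L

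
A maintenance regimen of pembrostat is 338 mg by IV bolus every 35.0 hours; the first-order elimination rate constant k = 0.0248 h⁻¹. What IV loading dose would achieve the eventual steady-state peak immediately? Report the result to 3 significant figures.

583 mg

Accumulation ratio R = 1 / (1 − e^(−kτ)) = 1 / (1 − e^(−0.02480×35.0)) = 1 / (1 − 0.4198) = 1.724
Loading dose = maintenance dose × R = 338 × 1.724 ≈ 583 mg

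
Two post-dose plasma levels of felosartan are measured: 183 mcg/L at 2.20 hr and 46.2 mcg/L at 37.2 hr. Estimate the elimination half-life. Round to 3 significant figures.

k = ln(C₁/C₂) / (t₂ − t₁) = ln(183/46.2) / (37.2 − 2.20)
  = 1.377 / 35.00 = 0.03933 hr⁻¹
t½ = ln 2 / k = ln 2 / 0.03933 ≈ 17.6 hours

17.6 hours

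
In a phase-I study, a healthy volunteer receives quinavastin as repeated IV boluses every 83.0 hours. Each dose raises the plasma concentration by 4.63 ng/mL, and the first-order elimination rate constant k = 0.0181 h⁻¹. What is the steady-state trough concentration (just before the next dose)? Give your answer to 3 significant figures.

Fraction remaining after one interval: e^(−kτ) = e^(−0.01810 × 83.0) = 0.2226
R = 1 / (1 − 0.2226) = 1.286
Css,max = 4.63 × 1.286 = 5.956 ng/mL
Css,min = Css,max × e^(−kτ) = 5.956 × 0.2226 ≈ 1.33 ng/mL

1.33 ng/mL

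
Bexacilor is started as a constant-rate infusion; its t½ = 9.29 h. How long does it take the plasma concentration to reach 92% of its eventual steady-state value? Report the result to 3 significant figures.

k = ln 2 / 9.29 = 0.07461 h⁻¹
f = 1 − e^(−kt)  ⇒  t = −ln(1 − f) / k
t = −ln(1 − 0.92) / 0.07461 = 2.526 / 0.07461 ≈ 33.9 hours

33.9 hours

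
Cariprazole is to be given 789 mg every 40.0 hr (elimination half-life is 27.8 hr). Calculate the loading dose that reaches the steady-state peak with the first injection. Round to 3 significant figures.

1250 mg

k = ln 2 / 27.8 = 0.02493 hr⁻¹
Accumulation ratio R = 1 / (1 − e^(−kτ)) = 1 / (1 − e^(−0.02493×40.0)) = 1 / (1 − 0.3689) = 1.584
Loading dose = maintenance dose × R = 789 × 1.584 ≈ 1250 mg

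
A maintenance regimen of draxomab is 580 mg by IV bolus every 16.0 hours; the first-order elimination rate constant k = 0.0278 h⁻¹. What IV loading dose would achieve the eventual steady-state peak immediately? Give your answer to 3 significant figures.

Accumulation ratio R = 1 / (1 − e^(−kτ)) = 1 / (1 − e^(−0.02780×16.0)) = 1 / (1 − 0.6410) = 2.785
Loading dose = maintenance dose × R = 580 × 2.785 ≈ 1620 mg

1620 mg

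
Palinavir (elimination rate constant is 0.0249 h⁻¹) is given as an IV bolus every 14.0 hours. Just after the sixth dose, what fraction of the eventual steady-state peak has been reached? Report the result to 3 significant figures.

f_n = 1 − e^(−nkτ) = 1 − e^(−6 × 0.02490 × 14.0) = 1 − e^(−2.092) = 1 − 0.1235 ≈ 0.877

0.877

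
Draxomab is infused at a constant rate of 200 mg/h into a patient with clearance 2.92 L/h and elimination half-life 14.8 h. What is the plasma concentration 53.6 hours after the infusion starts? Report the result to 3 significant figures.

62.9 mg/L

Css = rate / CL = 200 / 2.92 = 68.49 mg/L
k = ln 2 / 14.8 = 0.04683 h⁻¹
C(t) = Css (1 − e^(−kt)) = 68.49 × (1 − e^(−2.510)) = 68.49 × 0.9188 ≈ 62.9 mg/L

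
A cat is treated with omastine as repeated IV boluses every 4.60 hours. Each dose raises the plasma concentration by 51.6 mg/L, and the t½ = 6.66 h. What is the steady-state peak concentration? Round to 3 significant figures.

136 mg/L

k = ln 2 / 6.66 = 0.1041 h⁻¹
Fraction remaining after one interval: e^(−kτ) = e^(−0.1041 × 4.60) = 0.6196
R = 1 / (1 − 0.6196) = 2.629
Css,max = 51.6 × 2.629 ≈ 136 mg/L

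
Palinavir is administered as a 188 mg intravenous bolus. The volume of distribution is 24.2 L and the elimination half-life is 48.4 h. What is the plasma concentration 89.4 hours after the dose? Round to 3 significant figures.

2.16 mg/L

C₀ = dose / V = 188 / 24.2 = 7.769 mg/L
k = ln 2 / 48.4 = 0.01432 h⁻¹
C(t) = C₀ e^(−kt) = 7.769 × e^(−0.01432 × 89.4) = 7.769 × e^(−1.280) = 7.769 × 0.2779 ≈ 2.16 mg/L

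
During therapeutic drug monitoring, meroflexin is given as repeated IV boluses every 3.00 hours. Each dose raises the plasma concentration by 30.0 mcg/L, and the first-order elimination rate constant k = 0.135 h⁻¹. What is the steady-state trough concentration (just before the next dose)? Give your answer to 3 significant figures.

60.1 mcg/L

Fraction remaining after one interval: e^(−kτ) = e^(−0.1350 × 3.00) = 0.6670
R = 1 / (1 − 0.6670) = 3.003
Css,max = 30.0 × 3.003 = 90.08 mcg/L
Css,min = Css,max × e^(−kτ) = 90.08 × 0.6670 ≈ 60.1 mcg/L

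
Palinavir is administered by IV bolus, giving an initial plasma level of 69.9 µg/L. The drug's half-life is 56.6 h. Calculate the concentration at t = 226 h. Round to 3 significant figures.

k = ln 2 / 56.6 = 0.01225 h⁻¹
226 h is 3.993 half-lives, so C = 69.9 × (1/2)^3.993 = 69.9 × 0.06281 ≈ 4.39 µg/L

4.39 µg/L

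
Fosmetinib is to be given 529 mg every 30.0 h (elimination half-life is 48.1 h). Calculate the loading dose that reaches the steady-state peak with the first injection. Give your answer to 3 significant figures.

1510 mg

k = ln 2 / 48.1 = 0.01441 h⁻¹
Accumulation ratio R = 1 / (1 − e^(−kτ)) = 1 / (1 − e^(−0.01441×30.0)) = 1 / (1 − 0.6490) = 2.849
Loading dose = maintenance dose × R = 529 × 2.849 ≈ 1510 mg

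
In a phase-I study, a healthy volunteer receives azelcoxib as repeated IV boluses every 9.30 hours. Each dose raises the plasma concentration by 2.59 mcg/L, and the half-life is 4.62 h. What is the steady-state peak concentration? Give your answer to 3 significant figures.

3.44 mcg/L

k = ln 2 / 4.62 = 0.1500 h⁻¹
Fraction remaining after one interval: e^(−kτ) = e^(−0.1500 × 9.30) = 0.2478
R = 1 / (1 − 0.2478) = 1.329
Css,max = 2.59 × 1.329 ≈ 3.44 mcg/L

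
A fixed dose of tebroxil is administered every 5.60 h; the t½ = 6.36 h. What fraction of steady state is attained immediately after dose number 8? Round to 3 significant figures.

0.992

k = ln 2 / 6.36 = 0.1090 h⁻¹
f_n = 1 − e^(−nkτ) = 1 − e^(−8 × 0.1090 × 5.60) = 1 − e^(−4.883) = 1 − 0.007578 ≈ 0.992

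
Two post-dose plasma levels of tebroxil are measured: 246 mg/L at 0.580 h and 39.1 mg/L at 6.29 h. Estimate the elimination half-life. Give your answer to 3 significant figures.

k = ln(C₁/C₂) / (t₂ − t₁) = ln(246/39.1) / (6.29 − 0.580)
  = 1.839 / 5.710 = 0.3221 h⁻¹
t½ = ln 2 / k = ln 2 / 0.3221 ≈ 2.15 hours

2.15 hours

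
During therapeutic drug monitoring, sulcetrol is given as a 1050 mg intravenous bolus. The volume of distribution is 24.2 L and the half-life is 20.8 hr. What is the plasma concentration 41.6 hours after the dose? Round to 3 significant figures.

C₀ = dose / V = 1050 / 24.2 = 43.39 mg/L
k = ln 2 / 20.8 = 0.03332 hr⁻¹
C(t) = C₀ e^(−kt) = 43.39 × e^(−0.03332 × 41.6) = 43.39 × e^(−1.386) = 43.39 × 0.2500 ≈ 10.8 mg/L

10.8 mg/L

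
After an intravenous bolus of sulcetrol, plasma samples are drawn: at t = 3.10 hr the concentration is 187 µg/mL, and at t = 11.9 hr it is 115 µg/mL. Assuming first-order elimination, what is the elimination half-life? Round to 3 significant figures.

12.5 hours

k = ln(C₁/C₂) / (t₂ − t₁) = ln(187/115) / (11.9 − 3.10)
  = 0.4862 / 8.800 = 0.05525 hr⁻¹
t½ = ln 2 / k = ln 2 / 0.05525 ≈ 12.5 hours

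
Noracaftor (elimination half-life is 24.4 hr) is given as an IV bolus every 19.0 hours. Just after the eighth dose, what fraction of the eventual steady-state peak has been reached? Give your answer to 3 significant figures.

k = ln 2 / 24.4 = 0.02841 hr⁻¹
f_n = 1 − e^(−nkτ) = 1 − e^(−8 × 0.02841 × 19.0) = 1 − e^(−4.318) = 1 − 0.01333 ≈ 0.987

0.987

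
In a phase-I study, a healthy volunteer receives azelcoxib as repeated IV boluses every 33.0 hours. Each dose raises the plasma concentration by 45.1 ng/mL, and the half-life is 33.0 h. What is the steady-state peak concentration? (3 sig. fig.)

90.2 ng/mL

k = ln 2 / 33.0 = 0.02100 h⁻¹
Fraction remaining after one interval: e^(−kτ) = e^(−0.02100 × 33.0) = 0.5000
R = 1 / (1 − 0.5000) = 2.000
Css,max = 45.1 × 2.000 ≈ 90.2 ng/mL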